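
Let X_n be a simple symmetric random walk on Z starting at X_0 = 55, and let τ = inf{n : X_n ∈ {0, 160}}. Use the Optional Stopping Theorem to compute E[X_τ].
E[X_τ] = 55

X_n is a martingale and τ is a bounded-mean stopping time (indeed τ is finite a.s. with bounded expectation since the walk is in a bounded region). By the OST, E[X_τ] = E[X_0] = 55. Equivalently: E[X_τ] = 160 · P(hit 160 first) + 0 · P(hit 0 first) = 160 · (55/160) = 55.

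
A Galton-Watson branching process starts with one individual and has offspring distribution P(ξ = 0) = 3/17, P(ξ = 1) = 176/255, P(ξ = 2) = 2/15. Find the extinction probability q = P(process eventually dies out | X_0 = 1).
q = 1

Mean offspring μ = 0·3/17 + 1·176/255 + 2·2/15 = 244/255 ≤ 1. For μ ≤ 1 with offspring not concentrated at 1, the Galton-Watson process goes extinct almost surely, so q = 1.
(Algebraic check: The pgf is f(s) = 3/17 + 176/255·s + 2/15·s². The extinction probability q is the smallest fixed point of f in [0, 1]. Setting s = f(s):
  2/15·s² + (176/255 − 1)·s + 3/17 = 0
  2/15·s² − (3/17 + 2/15)·s + 3/17 = 0
which factors as (s − 1)·(2/15·s − 3/17) = 0, giving roots s = 1 and s = (3/17)/(2/15) = 45/34. Since 45/34 ≥ 1, the smallest root in [0, 1] is s = 1.)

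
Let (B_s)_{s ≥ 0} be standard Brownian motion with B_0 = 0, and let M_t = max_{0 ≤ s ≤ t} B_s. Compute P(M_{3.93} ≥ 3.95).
P(M_{3.93} ≥ 3.95) = 2·P(B_{3.93} ≥ 3.95) = 2(1 − Φ(3.95/√3.93)) ≈ 0.0463

By the reflection principle for Brownian motion, P(M_t ≥ a) = 2 · P(B_t ≥ a) for a ≥ 0. Since B_t ~ N(0, t), P(B_t ≥ 3.95) = 1 − Φ(3.95/√t) = 1 − Φ(3.95/√3.93) = 1 − Φ(1.9925). So
  P(M_{3.93} ≥ 3.95) = 2(1 − Φ(1.9925)) ≈ 0.0463.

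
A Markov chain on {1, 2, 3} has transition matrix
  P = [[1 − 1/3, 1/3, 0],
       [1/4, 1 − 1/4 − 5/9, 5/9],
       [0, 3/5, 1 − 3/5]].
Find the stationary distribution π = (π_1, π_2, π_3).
π = (81/289, 108/289, 100/289)

This is a birth-death chain on three states, which satisfies detailed balance: π_1 · P_{12} = π_2 · P_{21} and π_2 · P_{23} = π_3 · P_{32}.
From π_1 · 1/3 = π_2 · 1/4: π_2/π_1 = (1/3)/(1/4) = 4/3.
From π_2 · 5/9 = π_3 · 3/5: π_3/π_2 = (5/9)/(3/5) = 25/27.
Take π_1 proportional to 1; then unnormalized π = (1, 4/3, 100/81). Normalize by dividing by the sum 289/81:
  π = (81/289, 108/289, 100/289).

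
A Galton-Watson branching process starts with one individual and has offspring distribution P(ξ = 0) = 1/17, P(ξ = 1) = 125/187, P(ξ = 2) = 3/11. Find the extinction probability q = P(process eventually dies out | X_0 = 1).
q = 11/51

The pgf is f(s) = 1/17 + 125/187·s + 3/11·s². The extinction probability q is the smallest fixed point of f in [0, 1]. Setting s = f(s):
  3/11·s² + (125/187 − 1)·s + 1/17 = 0
  3/11·s² − (1/17 + 3/11)·s + 1/17 = 0
which factors as (s − 1)·(3/11·s − 1/17) = 0, giving roots s = 1 and s = (1/17)/(3/11) = 11/51.
Mean offspring μ = 125/187 + 2·3/11 = 227/187 > 1 (supercritical), so q < 1. The extinction probability is the smaller root: q = (1/17)/(3/11) = 11/51.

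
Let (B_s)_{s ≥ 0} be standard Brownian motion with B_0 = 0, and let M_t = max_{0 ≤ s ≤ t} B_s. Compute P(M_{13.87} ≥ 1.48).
P(M_{13.87} ≥ 1.48) = 2·P(B_{13.87} ≥ 1.48) = 2(1 − Φ(1.48/√13.87)) ≈ 0.6911

By the reflection principle for Brownian motion, P(M_t ≥ a) = 2 · P(B_t ≥ a) for a ≥ 0. Since B_t ~ N(0, t), P(B_t ≥ 1.48) = 1 − Φ(1.48/√t) = 1 − Φ(1.48/√13.87) = 1 − Φ(0.3974). So
  P(M_{13.87} ≥ 1.48) = 2(1 − Φ(0.3974)) ≈ 0.6911.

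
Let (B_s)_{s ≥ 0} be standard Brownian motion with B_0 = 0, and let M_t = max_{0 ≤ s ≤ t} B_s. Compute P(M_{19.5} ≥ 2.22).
P(M_{19.5} ≥ 2.22) = 2·P(B_{19.5} ≥ 2.22) = 2(1 − Φ(2.22/√19.5)) ≈ 0.6152

By the reflection principle for Brownian motion, P(M_t ≥ a) = 2 · P(B_t ≥ a) for a ≥ 0. Since B_t ~ N(0, t), P(B_t ≥ 2.22) = 1 − Φ(2.22/√t) = 1 − Φ(2.22/√19.5) = 1 − Φ(0.5027). So
  P(M_{19.5} ≥ 2.22) = 2(1 − Φ(0.5027)) ≈ 0.6152.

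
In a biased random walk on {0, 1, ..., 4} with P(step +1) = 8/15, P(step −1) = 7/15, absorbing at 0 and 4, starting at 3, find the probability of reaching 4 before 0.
P(hit 4 before 0) = (1 − (7/8)^3) / (1 − (7/8)^4) = 1352/1695

Let u_k denote P(reach 4 before 0 | start at k). Boundary: u_0 = 0, u_4 = 1. Recurrence: u_k = 8/15·u_{k+1} + 7/15·u_{k-1} for 1 ≤ k ≤ 3. Try u_k = A + B·r^k with r = q/p = (7/15)/(8/15) = 7/8. Substitution satisfies the recurrence; boundary conditions give:
  u_k = (1 − r^k) / (1 − r^N) = (1 − (7/8)^3) / (1 − (7/8)^4) = 1352/1695.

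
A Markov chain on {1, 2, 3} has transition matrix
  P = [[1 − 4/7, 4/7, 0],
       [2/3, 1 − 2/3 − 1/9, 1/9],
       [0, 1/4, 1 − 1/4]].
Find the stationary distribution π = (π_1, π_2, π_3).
π = (21/47, 18/47, 8/47)

This is a birth-death chain on three states, which satisfies detailed balance: π_1 · P_{12} = π_2 · P_{21} and π_2 · P_{23} = π_3 · P_{32}.
From π_1 · 4/7 = π_2 · 2/3: π_2/π_1 = (4/7)/(2/3) = 6/7.
From π_2 · 1/9 = π_3 · 1/4: π_3/π_2 = (1/9)/(1/4) = 4/9.
Take π_1 proportional to 1; then unnormalized π = (1, 6/7, 8/21). Normalize by dividing by the sum 47/21:
  π = (21/47, 18/47, 8/47).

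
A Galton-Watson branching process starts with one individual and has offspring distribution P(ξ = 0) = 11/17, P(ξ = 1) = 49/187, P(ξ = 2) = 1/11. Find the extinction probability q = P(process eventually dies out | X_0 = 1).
q = 1

Mean offspring μ = 0·11/17 + 1·49/187 + 2·1/11 = 83/187 ≤ 1. For μ ≤ 1 with offspring not concentrated at 1, the Galton-Watson process goes extinct almost surely, so q = 1.
(Algebraic check: The pgf is f(s) = 11/17 + 49/187·s + 1/11·s². The extinction probability q is the smallest fixed point of f in [0, 1]. Setting s = f(s):
  1/11·s² + (49/187 − 1)·s + 11/17 = 0
  1/11·s² − (11/17 + 1/11)·s + 11/17 = 0
which factors as (s − 1)·(1/11·s − 11/17) = 0, giving roots s = 1 and s = (11/17)/(1/11) = 121/17. Since 121/17 ≥ 1, the smallest root in [0, 1] is s = 1.)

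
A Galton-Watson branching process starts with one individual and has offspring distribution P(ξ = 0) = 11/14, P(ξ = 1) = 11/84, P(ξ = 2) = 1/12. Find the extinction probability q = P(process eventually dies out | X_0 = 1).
q = 1

Mean offspring μ = 0·11/14 + 1·11/84 + 2·1/12 = 25/84 ≤ 1. For μ ≤ 1 with offspring not concentrated at 1, the Galton-Watson process goes extinct almost surely, so q = 1.
(Algebraic check: The pgf is f(s) = 11/14 + 11/84·s + 1/12·s². The extinction probability q is the smallest fixed point of f in [0, 1]. Setting s = f(s):
  1/12·s² + (11/84 − 1)·s + 11/14 = 0
  1/12·s² − (11/14 + 1/12)·s + 11/14 = 0
which factors as (s − 1)·(1/12·s − 11/14) = 0, giving roots s = 1 and s = (11/14)/(1/12) = 66/7. Since 66/7 ≥ 1, the smallest root in [0, 1] is s = 1.)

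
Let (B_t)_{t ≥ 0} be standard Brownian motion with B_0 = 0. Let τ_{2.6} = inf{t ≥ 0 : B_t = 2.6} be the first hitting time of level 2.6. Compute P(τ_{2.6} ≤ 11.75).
P(τ_{2.6} ≤ 11.75) = 2(1 − Φ(2.6/√11.75)) = 2(1 − Φ(0.7585)) ≈ 0.4482

By the reflection principle for standard BM, P(τ_b ≤ t) = 2 · P(B_t ≥ b). Since B_t ~ N(0, t), P(B_t ≥ 2.6) = 1 − Φ(2.6/√t) = 1 − Φ(2.6/√11.75) = 1 − Φ(0.7585) ≈ 0.22408. Doubling: P(τ_{2.6} ≤ 11.75) ≈ 2 · 0.22408 = 0.44816 ≈ 0.4482.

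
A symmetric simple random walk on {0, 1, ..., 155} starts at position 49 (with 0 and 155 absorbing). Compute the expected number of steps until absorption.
E[τ | X_0 = 49] = 5194

Let v_k = E[τ | X_0 = k]. Boundary: v_0 = v_155 = 0. Recurrence: v_k = 1 + (v_{k-1} + v_{k+1})/2 for 1 ≤ k ≤ 154. The particular solution to v_k − (v_{k-1} + v_{k+1})/2 = 1 is v_k = −k^2. Adding homogeneous solution A + B k and matching boundaries gives v_k = k (155 − k). Substituting k = 49: v_49 = 49 · 106 = 5194.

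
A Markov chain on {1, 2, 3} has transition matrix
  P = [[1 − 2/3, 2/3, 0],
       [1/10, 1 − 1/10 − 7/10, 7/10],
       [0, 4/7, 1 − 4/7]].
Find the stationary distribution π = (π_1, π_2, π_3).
π = (6/95, 8/19, 49/95)

This is a birth-death chain on three states, which satisfies detailed balance: π_1 · P_{12} = π_2 · P_{21} and π_2 · P_{23} = π_3 · P_{32}.
From π_1 · 2/3 = π_2 · 1/10: π_2/π_1 = (2/3)/(1/10) = 20/3.
From π_2 · 7/10 = π_3 · 4/7: π_3/π_2 = (7/10)/(4/7) = 49/40.
Take π_1 proportional to 1; then unnormalized π = (1, 20/3, 49/6). Normalize by dividing by the sum 95/6:
  π = (6/95, 8/19, 49/95).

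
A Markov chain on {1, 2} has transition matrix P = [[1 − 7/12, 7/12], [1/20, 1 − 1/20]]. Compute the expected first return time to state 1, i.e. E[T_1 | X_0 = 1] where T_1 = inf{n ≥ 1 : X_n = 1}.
E[T_1 | X_0 = 1] = 1/π_1 = 38/3

For an irreducible recurrent Markov chain with stationary distribution π, E[T_i | X_0 = i] = 1/π_i (Kac's formula). Here π_1 = (1/20)/(7/12 + 1/20) = (1/20)/(19/30) = 3/38, so E[T_1 | X_0 = 1] = 1/π_1 = (7/12 + 1/20)/(1/20) = (19/30)/(1/20) = 38/3.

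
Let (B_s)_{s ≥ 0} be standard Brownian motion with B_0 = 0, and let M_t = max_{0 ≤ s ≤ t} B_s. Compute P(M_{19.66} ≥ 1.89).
P(M_{19.66} ≥ 1.89) = 2·P(B_{19.66} ≥ 1.89) = 2(1 − Φ(1.89/√19.66)) ≈ 0.6699

By the reflection principle for Brownian motion, P(M_t ≥ a) = 2 · P(B_t ≥ a) for a ≥ 0. Since B_t ~ N(0, t), P(B_t ≥ 1.89) = 1 − Φ(1.89/√t) = 1 − Φ(1.89/√19.66) = 1 − Φ(0.4263). So
  P(M_{19.66} ≥ 1.89) = 2(1 − Φ(0.4263)) ≈ 0.6699.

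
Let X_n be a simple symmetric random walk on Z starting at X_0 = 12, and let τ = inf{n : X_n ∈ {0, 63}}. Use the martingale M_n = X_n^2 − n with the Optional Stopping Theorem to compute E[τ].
E[τ] = 612

M_n = X_n^2 − n is a martingale (since E[X_{n+1}^2 | F_n] = X_n^2 + 1). By OST (τ has finite mean in a bounded region), E[M_τ] = E[M_0] = X_0^2 − 0 = 12^2 = 144. Also E[M_τ] = E[X_τ^2] − E[τ]. The walk exits at 0 or 63, with P(hit 63 first) = 12/63, so E[X_τ^2] = 63^2 · 12/63 + 0 = 756. Thus E[τ] = E[X_τ^2] − E[M_τ] = 756 − 144 = 612 = 12(63 − 12) = 612.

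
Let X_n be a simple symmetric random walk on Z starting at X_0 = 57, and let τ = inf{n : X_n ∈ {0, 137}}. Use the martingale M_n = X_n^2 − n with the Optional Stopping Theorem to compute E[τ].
E[τ] = 4560

M_n = X_n^2 − n is a martingale (since E[X_{n+1}^2 | F_n] = X_n^2 + 1). By OST (τ has finite mean in a bounded region), E[M_τ] = E[M_0] = X_0^2 − 0 = 57^2 = 3249. Also E[M_τ] = E[X_τ^2] − E[τ]. The walk exits at 0 or 137, with P(hit 137 first) = 57/137, so E[X_τ^2] = 137^2 · 57/137 + 0 = 7809. Thus E[τ] = E[X_τ^2] − E[M_τ] = 7809 − 3249 = 4560 = 57(137 − 57) = 4560.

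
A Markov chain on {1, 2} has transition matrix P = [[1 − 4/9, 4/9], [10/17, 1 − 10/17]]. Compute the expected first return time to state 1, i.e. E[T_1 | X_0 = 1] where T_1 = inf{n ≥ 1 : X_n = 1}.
E[T_1 | X_0 = 1] = 1/π_1 = 79/45

For an irreducible recurrent Markov chain with stationary distribution π, E[T_i | X_0 = i] = 1/π_i (Kac's formula). Here π_1 = (10/17)/(4/9 + 10/17) = (10/17)/(158/153) = 45/79, so E[T_1 | X_0 = 1] = 1/π_1 = (4/9 + 10/17)/(10/17) = (158/153)/(10/17) = 79/45.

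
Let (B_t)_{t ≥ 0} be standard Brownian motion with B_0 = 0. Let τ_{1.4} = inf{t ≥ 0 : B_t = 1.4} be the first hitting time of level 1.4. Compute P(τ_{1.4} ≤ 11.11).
P(τ_{1.4} ≤ 11.11) = 2(1 − Φ(1.4/√11.11)) = 2(1 − Φ(0.4200)) ≈ 0.6745

By the reflection principle for standard BM, P(τ_b ≤ t) = 2 · P(B_t ≥ b). Since B_t ~ N(0, t), P(B_t ≥ 1.4) = 1 − Φ(1.4/√t) = 1 − Φ(1.4/√11.11) = 1 − Φ(0.4200) ≈ 0.33724. Doubling: P(τ_{1.4} ≤ 11.11) ≈ 2 · 0.33724 = 0.67448 ≈ 0.6745.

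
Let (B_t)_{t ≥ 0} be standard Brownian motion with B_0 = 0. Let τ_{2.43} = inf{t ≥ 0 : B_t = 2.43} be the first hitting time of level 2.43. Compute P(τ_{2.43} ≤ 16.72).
P(τ_{2.43} ≤ 16.72) = 2(1 − Φ(2.43/√16.72)) = 2(1 − Φ(0.5943)) ≈ 0.5523

By the reflection principle for standard BM, P(τ_b ≤ t) = 2 · P(B_t ≥ b). Since B_t ~ N(0, t), P(B_t ≥ 2.43) = 1 − Φ(2.43/√t) = 1 − Φ(2.43/√16.72) = 1 − Φ(0.5943) ≈ 0.27616. Doubling: P(τ_{2.43} ≤ 16.72) ≈ 2 · 0.27616 = 0.55232 ≈ 0.5523.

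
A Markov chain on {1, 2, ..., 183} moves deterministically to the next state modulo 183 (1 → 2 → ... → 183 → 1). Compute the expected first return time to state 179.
E[T_179 | X_0 = 179] = 183

The chain cycles deterministically, so starting at state 179 it returns in exactly 183 steps. Equivalently, the stationary distribution is uniform π_j = 1/183 for every state j, so by Kac's formula E[T_179] = 1/π_179 = 183.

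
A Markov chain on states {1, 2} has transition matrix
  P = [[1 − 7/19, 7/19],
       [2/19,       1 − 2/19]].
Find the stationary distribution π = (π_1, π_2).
π_1 = 2/9, π_2 = 7/9

Solve πP = π with π_1 + π_2 = 1. From πP = π: π_1 · (1 − 7/19) + π_2 · 2/19 = π_1 ⇒ π_2 · 2/19 = π_1 · 7/19 ⇒ π_2/π_1 = (7/19)/(2/19) = 7/2. Together with π_1 + π_2 = 1:
  π_1 = (2/19)/(7/19 + 2/19) = (2/19)/(9/19) = 2/9,
  π_2 = (7/19)/(7/19 + 2/19) = (7/19)/(9/19) = 7/9.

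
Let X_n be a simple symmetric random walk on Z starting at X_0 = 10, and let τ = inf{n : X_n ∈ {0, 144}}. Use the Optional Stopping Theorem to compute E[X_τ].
E[X_τ] = 10

X_n is a martingale and τ is a bounded-mean stopping time (indeed τ is finite a.s. with bounded expectation since the walk is in a bounded region). By the OST, E[X_τ] = E[X_0] = 10. Equivalently: E[X_τ] = 144 · P(hit 144 first) + 0 · P(hit 0 first) = 144 · (10/144) = 10.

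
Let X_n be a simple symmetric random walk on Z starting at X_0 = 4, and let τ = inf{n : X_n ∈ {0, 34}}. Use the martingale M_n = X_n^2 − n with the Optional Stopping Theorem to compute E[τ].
E[τ] = 120

M_n = X_n^2 − n is a martingale (since E[X_{n+1}^2 | F_n] = X_n^2 + 1). By OST (τ has finite mean in a bounded region), E[M_τ] = E[M_0] = X_0^2 − 0 = 4^2 = 16. Also E[M_τ] = E[X_τ^2] − E[τ]. The walk exits at 0 or 34, with P(hit 34 first) = 4/34, so E[X_τ^2] = 34^2 · 4/34 + 0 = 136. Thus E[τ] = E[X_τ^2] − E[M_τ] = 136 − 16 = 120 = 4(34 − 4) = 120.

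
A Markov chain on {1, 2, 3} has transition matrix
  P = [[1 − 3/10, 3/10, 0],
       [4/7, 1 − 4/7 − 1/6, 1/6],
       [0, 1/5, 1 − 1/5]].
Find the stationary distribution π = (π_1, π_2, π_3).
π = (80/157, 42/157, 35/157)

This is a birth-death chain on three states, which satisfies detailed balance: π_1 · P_{12} = π_2 · P_{21} and π_2 · P_{23} = π_3 · P_{32}.
From π_1 · 3/10 = π_2 · 4/7: π_2/π_1 = (3/10)/(4/7) = 21/40.
From π_2 · 1/6 = π_3 · 1/5: π_3/π_2 = (1/6)/(1/5) = 5/6.
Take π_1 proportional to 1; then unnormalized π = (1, 21/40, 7/16). Normalize by dividing by the sum 157/80:
  π = (80/157, 42/157, 35/157).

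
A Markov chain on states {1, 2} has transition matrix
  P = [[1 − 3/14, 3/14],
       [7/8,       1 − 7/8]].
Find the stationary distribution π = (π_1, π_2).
π_1 = 49/61, π_2 = 12/61

Solve πP = π with π_1 + π_2 = 1. From πP = π: π_1 · (1 − 3/14) + π_2 · 7/8 = π_1 ⇒ π_2 · 7/8 = π_1 · 3/14 ⇒ π_2/π_1 = (3/14)/(7/8) = 12/49. Together with π_1 + π_2 = 1:
  π_1 = (7/8)/(3/14 + 7/8) = (7/8)/(61/56) = 49/61,
  π_2 = (3/14)/(3/14 + 7/8) = (3/14)/(61/56) = 12/61.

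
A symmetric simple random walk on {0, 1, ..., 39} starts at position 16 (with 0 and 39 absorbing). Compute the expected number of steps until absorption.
E[τ | X_0 = 16] = 368

Let v_k = E[τ | X_0 = k]. Boundary: v_0 = v_39 = 0. Recurrence: v_k = 1 + (v_{k-1} + v_{k+1})/2 for 1 ≤ k ≤ 38. The particular solution to v_k − (v_{k-1} + v_{k+1})/2 = 1 is v_k = −k^2. Adding homogeneous solution A + B k and matching boundaries gives v_k = k (39 − k). Substituting k = 16: v_16 = 16 · 23 = 368.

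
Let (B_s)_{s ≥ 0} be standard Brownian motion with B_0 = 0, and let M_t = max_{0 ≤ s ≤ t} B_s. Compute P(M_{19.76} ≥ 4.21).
P(M_{19.76} ≥ 4.21) = 2·P(B_{19.76} ≥ 4.21) = 2(1 − Φ(4.21/√19.76)) ≈ 0.3436

By the reflection principle for Brownian motion, P(M_t ≥ a) = 2 · P(B_t ≥ a) for a ≥ 0. Since B_t ~ N(0, t), P(B_t ≥ 4.21) = 1 − Φ(4.21/√t) = 1 − Φ(4.21/√19.76) = 1 − Φ(0.9471). So
  P(M_{19.76} ≥ 4.21) = 2(1 − Φ(0.9471)) ≈ 0.3436.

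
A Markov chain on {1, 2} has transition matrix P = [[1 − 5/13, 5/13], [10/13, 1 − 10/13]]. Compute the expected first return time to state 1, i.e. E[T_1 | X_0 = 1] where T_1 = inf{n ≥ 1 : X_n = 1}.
E[T_1 | X_0 = 1] = 1/π_1 = 3/2

For an irreducible recurrent Markov chain with stationary distribution π, E[T_i | X_0 = i] = 1/π_i (Kac's formula). Here π_1 = (10/13)/(5/13 + 10/13) = (10/13)/(15/13) = 2/3, so E[T_1 | X_0 = 1] = 1/π_1 = (5/13 + 10/13)/(10/13) = (15/13)/(10/13) = 3/2.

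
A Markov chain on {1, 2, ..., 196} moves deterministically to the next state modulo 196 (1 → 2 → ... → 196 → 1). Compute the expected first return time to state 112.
E[T_112 | X_0 = 112] = 196

The chain cycles deterministically, so starting at state 112 it returns in exactly 196 steps. Equivalently, the stationary distribution is uniform π_j = 1/196 for every state j, so by Kac's formula E[T_112] = 1/π_112 = 196.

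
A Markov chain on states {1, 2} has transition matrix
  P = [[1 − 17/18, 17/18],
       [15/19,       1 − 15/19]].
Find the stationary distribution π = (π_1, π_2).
π_1 = 270/593, π_2 = 323/593

Solve πP = π with π_1 + π_2 = 1. From πP = π: π_1 · (1 − 17/18) + π_2 · 15/19 = π_1 ⇒ π_2 · 15/19 = π_1 · 17/18 ⇒ π_2/π_1 = (17/18)/(15/19) = 323/270. Together with π_1 + π_2 = 1:
  π_1 = (15/19)/(17/18 + 15/19) = (15/19)/(593/342) = 270/593,
  π_2 = (17/18)/(17/18 + 15/19) = (17/18)/(593/342) = 323/593.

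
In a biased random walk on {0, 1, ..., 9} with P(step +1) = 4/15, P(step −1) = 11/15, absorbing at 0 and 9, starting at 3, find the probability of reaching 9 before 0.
P(hit 9 before 0) = (1 − (11/4)^3) / (1 − (11/4)^9) = 4096/1860841

Let u_k denote P(reach 9 before 0 | start at k). Boundary: u_0 = 0, u_9 = 1. Recurrence: u_k = 4/15·u_{k+1} + 11/15·u_{k-1} for 1 ≤ k ≤ 8. Try u_k = A + B·r^k with r = q/p = (11/15)/(4/15) = 11/4. Substitution satisfies the recurrence; boundary conditions give:
  u_k = (1 − r^k) / (1 − r^N) = (1 − (11/4)^3) / (1 − (11/4)^9) = 4096/1860841.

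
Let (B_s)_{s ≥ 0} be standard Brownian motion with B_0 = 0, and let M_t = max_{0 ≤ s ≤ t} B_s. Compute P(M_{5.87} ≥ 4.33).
P(M_{5.87} ≥ 4.33) = 2·P(B_{5.87} ≥ 4.33) = 2(1 − Φ(4.33/√5.87)) ≈ 0.0739

By the reflection principle for Brownian motion, P(M_t ≥ a) = 2 · P(B_t ≥ a) for a ≥ 0. Since B_t ~ N(0, t), P(B_t ≥ 4.33) = 1 − Φ(4.33/√t) = 1 − Φ(4.33/√5.87) = 1 − Φ(1.7872). So
  P(M_{5.87} ≥ 4.33) = 2(1 − Φ(1.7872)) ≈ 0.0739.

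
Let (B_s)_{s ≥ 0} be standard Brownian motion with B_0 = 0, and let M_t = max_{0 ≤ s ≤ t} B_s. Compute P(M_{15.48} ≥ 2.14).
P(M_{15.48} ≥ 2.14) = 2·P(B_{15.48} ≥ 2.14) = 2(1 − Φ(2.14/√15.48)) ≈ 0.5865

By the reflection principle for Brownian motion, P(M_t ≥ a) = 2 · P(B_t ≥ a) for a ≥ 0. Since B_t ~ N(0, t), P(B_t ≥ 2.14) = 1 − Φ(2.14/√t) = 1 − Φ(2.14/√15.48) = 1 − Φ(0.5439). So
  P(M_{15.48} ≥ 2.14) = 2(1 − Φ(0.5439)) ≈ 0.5865.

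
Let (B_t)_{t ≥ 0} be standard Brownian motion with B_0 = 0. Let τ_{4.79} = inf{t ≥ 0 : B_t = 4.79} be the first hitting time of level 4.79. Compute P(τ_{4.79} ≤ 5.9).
P(τ_{4.79} ≤ 5.9) = 2(1 − Φ(4.79/√5.9)) = 2(1 − Φ(1.9720)) ≈ 0.0486

By the reflection principle for standard BM, P(τ_b ≤ t) = 2 · P(B_t ≥ b). Since B_t ~ N(0, t), P(B_t ≥ 4.79) = 1 − Φ(4.79/√t) = 1 − Φ(4.79/√5.9) = 1 − Φ(1.9720) ≈ 0.02430. Doubling: P(τ_{4.79} ≤ 5.9) ≈ 2 · 0.02430 = 0.04860 ≈ 0.0486.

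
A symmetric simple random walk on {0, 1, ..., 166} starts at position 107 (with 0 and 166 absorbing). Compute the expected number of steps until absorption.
E[τ | X_0 = 107] = 6313

Let v_k = E[τ | X_0 = k]. Boundary: v_0 = v_166 = 0. Recurrence: v_k = 1 + (v_{k-1} + v_{k+1})/2 for 1 ≤ k ≤ 165. The particular solution to v_k − (v_{k-1} + v_{k+1})/2 = 1 is v_k = −k^2. Adding homogeneous solution A + B k and matching boundaries gives v_k = k (166 − k). Substituting k = 107: v_107 = 107 · 59 = 6313.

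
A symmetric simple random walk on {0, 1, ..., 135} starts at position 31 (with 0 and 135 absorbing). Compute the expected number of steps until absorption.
E[τ | X_0 = 31] = 3224

Let v_k = E[τ | X_0 = k]. Boundary: v_0 = v_135 = 0. Recurrence: v_k = 1 + (v_{k-1} + v_{k+1})/2 for 1 ≤ k ≤ 134. The particular solution to v_k − (v_{k-1} + v_{k+1})/2 = 1 is v_k = −k^2. Adding homogeneous solution A + B k and matching boundaries gives v_k = k (135 − k). Substituting k = 31: v_31 = 31 · 104 = 3224.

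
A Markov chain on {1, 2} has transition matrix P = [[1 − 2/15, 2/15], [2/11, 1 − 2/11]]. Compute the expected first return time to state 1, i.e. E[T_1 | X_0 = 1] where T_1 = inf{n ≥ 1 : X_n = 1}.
E[T_1 | X_0 = 1] = 1/π_1 = 26/15

For an irreducible recurrent Markov chain with stationary distribution π, E[T_i | X_0 = i] = 1/π_i (Kac's formula). Here π_1 = (2/11)/(2/15 + 2/11) = (2/11)/(52/165) = 15/26, so E[T_1 | X_0 = 1] = 1/π_1 = (2/15 + 2/11)/(2/11) = (52/165)/(2/11) = 26/15.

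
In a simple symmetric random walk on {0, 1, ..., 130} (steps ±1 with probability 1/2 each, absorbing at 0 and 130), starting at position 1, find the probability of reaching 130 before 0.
P(hit 130 before 0) = 1/130

Let u_k = P(hit 130 before 0 | start at k). Then u_0 = 0, u_130 = 1, and u_k = u_{k-1}/2 + u_{k+1}/2 for 1 ≤ k ≤ 129. This harmonic recurrence is solved by u_k = k/130, giving u_1 = 1/130.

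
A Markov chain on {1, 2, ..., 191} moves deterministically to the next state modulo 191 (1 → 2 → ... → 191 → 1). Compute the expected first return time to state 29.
E[T_29 | X_0 = 29] = 191

The chain cycles deterministically, so starting at state 29 it returns in exactly 191 steps. Equivalently, the stationary distribution is uniform π_j = 1/191 for every state j, so by Kac's formula E[T_29] = 1/π_29 = 191.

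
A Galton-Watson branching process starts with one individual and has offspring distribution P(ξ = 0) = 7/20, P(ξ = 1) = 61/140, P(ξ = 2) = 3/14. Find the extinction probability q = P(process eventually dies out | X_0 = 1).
q = 1

Mean offspring μ = 0·7/20 + 1·61/140 + 2·3/14 = 121/140 ≤ 1. For μ ≤ 1 with offspring not concentrated at 1, the Galton-Watson process goes extinct almost surely, so q = 1.
(Algebraic check: The pgf is f(s) = 7/20 + 61/140·s + 3/14·s². The extinction probability q is the smallest fixed point of f in [0, 1]. Setting s = f(s):
  3/14·s² + (61/140 − 1)·s + 7/20 = 0
  3/14·s² − (7/20 + 3/14)·s + 7/20 = 0
which factors as (s − 1)·(3/14·s − 7/20) = 0, giving roots s = 1 and s = (7/20)/(3/14) = 49/30. Since 49/30 ≥ 1, the smallest root in [0, 1] is s = 1.)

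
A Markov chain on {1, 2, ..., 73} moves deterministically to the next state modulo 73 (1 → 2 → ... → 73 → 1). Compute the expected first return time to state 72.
E[T_72 | X_0 = 72] = 73

The chain cycles deterministically, so starting at state 72 it returns in exactly 73 steps. Equivalently, the stationary distribution is uniform π_j = 1/73 for every state j, so by Kac's formula E[T_72] = 1/π_72 = 73.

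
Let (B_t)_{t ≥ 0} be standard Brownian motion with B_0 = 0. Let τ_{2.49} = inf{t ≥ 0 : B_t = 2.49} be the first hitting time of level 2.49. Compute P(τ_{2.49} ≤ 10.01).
P(τ_{2.49} ≤ 10.01) = 2(1 − Φ(2.49/√10.01)) = 2(1 − Φ(0.7870)) ≈ 0.4313

By the reflection principle for standard BM, P(τ_b ≤ t) = 2 · P(B_t ≥ b). Since B_t ~ N(0, t), P(B_t ≥ 2.49) = 1 − Φ(2.49/√t) = 1 − Φ(2.49/√10.01) = 1 − Φ(0.7870) ≈ 0.21564. Doubling: P(τ_{2.49} ≤ 10.01) ≈ 2 · 0.21564 = 0.43128 ≈ 0.4313.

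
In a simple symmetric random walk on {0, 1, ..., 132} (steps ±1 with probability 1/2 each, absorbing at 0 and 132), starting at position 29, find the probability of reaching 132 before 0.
P(hit 132 before 0) = 29/132

Let u_k = P(hit 132 before 0 | start at k). Then u_0 = 0, u_132 = 1, and u_k = u_{k-1}/2 + u_{k+1}/2 for 1 ≤ k ≤ 131. This harmonic recurrence is solved by u_k = k/132, giving u_29 = 29/132.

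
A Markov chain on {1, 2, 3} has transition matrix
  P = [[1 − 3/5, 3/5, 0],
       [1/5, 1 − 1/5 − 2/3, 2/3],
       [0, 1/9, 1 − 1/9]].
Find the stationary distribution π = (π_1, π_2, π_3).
π = (1/22, 3/22, 9/11)

This is a birth-death chain on three states, which satisfies detailed balance: π_1 · P_{12} = π_2 · P_{21} and π_2 · P_{23} = π_3 · P_{32}.
From π_1 · 3/5 = π_2 · 1/5: π_2/π_1 = (3/5)/(1/5) = 3.
From π_2 · 2/3 = π_3 · 1/9: π_3/π_2 = (2/3)/(1/9) = 6.
Take π_1 proportional to 1; then unnormalized π = (1, 3, 18). Normalize by dividing by the sum 22:
  π = (1/22, 3/22, 9/11).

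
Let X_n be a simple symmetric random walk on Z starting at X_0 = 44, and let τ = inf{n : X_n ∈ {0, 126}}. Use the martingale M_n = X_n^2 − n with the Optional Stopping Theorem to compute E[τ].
E[τ] = 3608

M_n = X_n^2 − n is a martingale (since E[X_{n+1}^2 | F_n] = X_n^2 + 1). By OST (τ has finite mean in a bounded region), E[M_τ] = E[M_0] = X_0^2 − 0 = 44^2 = 1936. Also E[M_τ] = E[X_τ^2] − E[τ]. The walk exits at 0 or 126, with P(hit 126 first) = 44/126, so E[X_τ^2] = 126^2 · 44/126 + 0 = 5544. Thus E[τ] = E[X_τ^2] − E[M_τ] = 5544 − 1936 = 3608 = 44(126 − 44) = 3608.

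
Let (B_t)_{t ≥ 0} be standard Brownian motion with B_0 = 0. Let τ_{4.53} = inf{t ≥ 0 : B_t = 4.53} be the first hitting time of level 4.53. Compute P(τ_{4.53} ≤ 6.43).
P(τ_{4.53} ≤ 6.43) = 2(1 − Φ(4.53/√6.43)) = 2(1 − Φ(1.7865)) ≈ 0.0740

By the reflection principle for standard BM, P(τ_b ≤ t) = 2 · P(B_t ≥ b). Since B_t ~ N(0, t), P(B_t ≥ 4.53) = 1 − Φ(4.53/√t) = 1 − Φ(4.53/√6.43) = 1 − Φ(1.7865) ≈ 0.03701. Doubling: P(τ_{4.53} ≤ 6.43) ≈ 2 · 0.03701 = 0.07402 ≈ 0.0740.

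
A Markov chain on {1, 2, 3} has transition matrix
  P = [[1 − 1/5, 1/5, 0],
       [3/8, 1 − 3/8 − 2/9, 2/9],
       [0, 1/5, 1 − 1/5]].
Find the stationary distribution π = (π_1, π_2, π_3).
π = (135/287, 72/287, 80/287)

This is a birth-death chain on three states, which satisfies detailed balance: π_1 · P_{12} = π_2 · P_{21} and π_2 · P_{23} = π_3 · P_{32}.
From π_1 · 1/5 = π_2 · 3/8: π_2/π_1 = (1/5)/(3/8) = 8/15.
From π_2 · 2/9 = π_3 · 1/5: π_3/π_2 = (2/9)/(1/5) = 10/9.
Take π_1 proportional to 1; then unnormalized π = (1, 8/15, 16/27). Normalize by dividing by the sum 287/135:
  π = (135/287, 72/287, 80/287).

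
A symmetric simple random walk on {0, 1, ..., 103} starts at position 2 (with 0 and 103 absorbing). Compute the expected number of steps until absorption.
E[τ | X_0 = 2] = 202

Let v_k = E[τ | X_0 = k]. Boundary: v_0 = v_103 = 0. Recurrence: v_k = 1 + (v_{k-1} + v_{k+1})/2 for 1 ≤ k ≤ 102. The particular solution to v_k − (v_{k-1} + v_{k+1})/2 = 1 is v_k = −k^2. Adding homogeneous solution A + B k and matching boundaries gives v_k = k (103 − k). Substituting k = 2: v_2 = 2 · 101 = 202.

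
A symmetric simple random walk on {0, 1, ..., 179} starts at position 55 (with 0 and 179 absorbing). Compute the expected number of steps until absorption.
E[τ | X_0 = 55] = 6820

Let v_k = E[τ | X_0 = k]. Boundary: v_0 = v_179 = 0. Recurrence: v_k = 1 + (v_{k-1} + v_{k+1})/2 for 1 ≤ k ≤ 178. The particular solution to v_k − (v_{k-1} + v_{k+1})/2 = 1 is v_k = −k^2. Adding homogeneous solution A + B k and matching boundaries gives v_k = k (179 − k). Substituting k = 55: v_55 = 55 · 124 = 6820.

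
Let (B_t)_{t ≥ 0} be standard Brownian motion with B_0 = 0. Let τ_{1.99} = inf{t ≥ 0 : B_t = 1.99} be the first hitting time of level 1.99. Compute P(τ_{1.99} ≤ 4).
P(τ_{1.99} ≤ 4) = 2(1 − Φ(1.99/√4)) = 2(1 − Φ(0.9950)) ≈ 0.3197

By the reflection principle for standard BM, P(τ_b ≤ t) = 2 · P(B_t ≥ b). Since B_t ~ N(0, t), P(B_t ≥ 1.99) = 1 − Φ(1.99/√t) = 1 − Φ(1.99/√4) = 1 − Φ(0.9950) ≈ 0.15987. Doubling: P(τ_{1.99} ≤ 4) ≈ 2 · 0.15987 = 0.31974 ≈ 0.3197.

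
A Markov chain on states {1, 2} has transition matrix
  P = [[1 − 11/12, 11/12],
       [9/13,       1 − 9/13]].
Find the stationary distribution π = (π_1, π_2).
π_1 = 108/251, π_2 = 143/251

Solve πP = π with π_1 + π_2 = 1. From πP = π: π_1 · (1 − 11/12) + π_2 · 9/13 = π_1 ⇒ π_2 · 9/13 = π_1 · 11/12 ⇒ π_2/π_1 = (11/12)/(9/13) = 143/108. Together with π_1 + π_2 = 1:
  π_1 = (9/13)/(11/12 + 9/13) = (9/13)/(251/156) = 108/251,
  π_2 = (11/12)/(11/12 + 9/13) = (11/12)/(251/156) = 143/251.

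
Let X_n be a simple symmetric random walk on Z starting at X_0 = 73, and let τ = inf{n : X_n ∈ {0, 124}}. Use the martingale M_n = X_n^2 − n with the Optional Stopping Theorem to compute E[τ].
E[τ] = 3723

M_n = X_n^2 − n is a martingale (since E[X_{n+1}^2 | F_n] = X_n^2 + 1). By OST (τ has finite mean in a bounded region), E[M_τ] = E[M_0] = X_0^2 − 0 = 73^2 = 5329. Also E[M_τ] = E[X_τ^2] − E[τ]. The walk exits at 0 or 124, with P(hit 124 first) = 73/124, so E[X_τ^2] = 124^2 · 73/124 + 0 = 9052. Thus E[τ] = E[X_τ^2] − E[M_τ] = 9052 − 5329 = 3723 = 73(124 − 73) = 3723.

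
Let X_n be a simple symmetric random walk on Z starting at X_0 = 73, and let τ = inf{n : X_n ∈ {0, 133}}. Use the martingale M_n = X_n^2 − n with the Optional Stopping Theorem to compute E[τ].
E[τ] = 4380

M_n = X_n^2 − n is a martingale (since E[X_{n+1}^2 | F_n] = X_n^2 + 1). By OST (τ has finite mean in a bounded region), E[M_τ] = E[M_0] = X_0^2 − 0 = 73^2 = 5329. Also E[M_τ] = E[X_τ^2] − E[τ]. The walk exits at 0 or 133, with P(hit 133 first) = 73/133, so E[X_τ^2] = 133^2 · 73/133 + 0 = 9709. Thus E[τ] = E[X_τ^2] − E[M_τ] = 9709 − 5329 = 4380 = 73(133 − 73) = 4380.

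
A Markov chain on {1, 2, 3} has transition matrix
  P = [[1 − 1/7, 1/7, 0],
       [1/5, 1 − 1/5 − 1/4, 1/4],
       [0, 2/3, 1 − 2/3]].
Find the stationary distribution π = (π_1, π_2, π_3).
π = (56/111, 40/111, 5/37)

This is a birth-death chain on three states, which satisfies detailed balance: π_1 · P_{12} = π_2 · P_{21} and π_2 · P_{23} = π_3 · P_{32}.
From π_1 · 1/7 = π_2 · 1/5: π_2/π_1 = (1/7)/(1/5) = 5/7.
From π_2 · 1/4 = π_3 · 2/3: π_3/π_2 = (1/4)/(2/3) = 3/8.
Take π_1 proportional to 1; then unnormalized π = (1, 5/7, 15/56). Normalize by dividing by the sum 111/56:
  π = (56/111, 40/111, 5/37).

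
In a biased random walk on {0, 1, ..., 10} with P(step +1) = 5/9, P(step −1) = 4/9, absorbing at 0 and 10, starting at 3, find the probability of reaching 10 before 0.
P(hit 10 before 0) = (1 − (4/5)^3) / (1 − (4/5)^10) = 4765625/8717049

Let u_k denote P(reach 10 before 0 | start at k). Boundary: u_0 = 0, u_10 = 1. Recurrence: u_k = 5/9·u_{k+1} + 4/9·u_{k-1} for 1 ≤ k ≤ 9. Try u_k = A + B·r^k with r = q/p = (4/9)/(5/9) = 4/5. Substitution satisfies the recurrence; boundary conditions give:
  u_k = (1 − r^k) / (1 − r^N) = (1 − (4/5)^3) / (1 − (4/5)^10) = 4765625/8717049.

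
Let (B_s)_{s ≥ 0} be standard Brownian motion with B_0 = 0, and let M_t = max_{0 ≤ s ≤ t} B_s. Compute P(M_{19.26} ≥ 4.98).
P(M_{19.26} ≥ 4.98) = 2·P(B_{19.26} ≥ 4.98) = 2(1 − Φ(4.98/√19.26)) ≈ 0.2565

By the reflection principle for Brownian motion, P(M_t ≥ a) = 2 · P(B_t ≥ a) for a ≥ 0. Since B_t ~ N(0, t), P(B_t ≥ 4.98) = 1 − Φ(4.98/√t) = 1 − Φ(4.98/√19.26) = 1 − Φ(1.1348). So
  P(M_{19.26} ≥ 4.98) = 2(1 − Φ(1.1348)) ≈ 0.2565.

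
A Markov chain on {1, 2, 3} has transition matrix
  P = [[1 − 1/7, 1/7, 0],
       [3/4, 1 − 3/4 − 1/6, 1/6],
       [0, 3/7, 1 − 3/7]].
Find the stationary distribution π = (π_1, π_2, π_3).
π = (189/239, 36/239, 14/239)

This is a birth-death chain on three states, which satisfies detailed balance: π_1 · P_{12} = π_2 · P_{21} and π_2 · P_{23} = π_3 · P_{32}.
From π_1 · 1/7 = π_2 · 3/4: π_2/π_1 = (1/7)/(3/4) = 4/21.
From π_2 · 1/6 = π_3 · 3/7: π_3/π_2 = (1/6)/(3/7) = 7/18.
Take π_1 proportional to 1; then unnormalized π = (1, 4/21, 2/27). Normalize by dividing by the sum 239/189:
  π = (189/239, 36/239, 14/239).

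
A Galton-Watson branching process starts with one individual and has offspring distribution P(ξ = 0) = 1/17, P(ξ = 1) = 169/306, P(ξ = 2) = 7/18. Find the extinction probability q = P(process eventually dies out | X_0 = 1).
q = 18/119

The pgf is f(s) = 1/17 + 169/306·s + 7/18·s². The extinction probability q is the smallest fixed point of f in [0, 1]. Setting s = f(s):
  7/18·s² + (169/306 − 1)·s + 1/17 = 0
  7/18·s² − (1/17 + 7/18)·s + 1/17 = 0
which factors as (s − 1)·(7/18·s − 1/17) = 0, giving roots s = 1 and s = (1/17)/(7/18) = 18/119.
Mean offspring μ = 169/306 + 2·7/18 = 407/306 > 1 (supercritical), so q < 1. The extinction probability is the smaller root: q = (1/17)/(7/18) = 18/119.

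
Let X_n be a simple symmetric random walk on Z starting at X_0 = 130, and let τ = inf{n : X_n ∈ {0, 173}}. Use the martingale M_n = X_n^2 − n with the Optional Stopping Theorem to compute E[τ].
E[τ] = 5590

M_n = X_n^2 − n is a martingale (since E[X_{n+1}^2 | F_n] = X_n^2 + 1). By OST (τ has finite mean in a bounded region), E[M_τ] = E[M_0] = X_0^2 − 0 = 130^2 = 16900. Also E[M_τ] = E[X_τ^2] − E[τ]. The walk exits at 0 or 173, with P(hit 173 first) = 130/173, so E[X_τ^2] = 173^2 · 130/173 + 0 = 22490. Thus E[τ] = E[X_τ^2] − E[M_τ] = 22490 − 16900 = 5590 = 130(173 − 130) = 5590.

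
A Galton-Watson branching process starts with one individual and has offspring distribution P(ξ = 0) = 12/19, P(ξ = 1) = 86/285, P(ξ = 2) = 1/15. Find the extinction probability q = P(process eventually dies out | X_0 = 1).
q = 1

Mean offspring μ = 0·12/19 + 1·86/285 + 2·1/15 = 124/285 ≤ 1. For μ ≤ 1 with offspring not concentrated at 1, the Galton-Watson process goes extinct almost surely, so q = 1.
(Algebraic check: The pgf is f(s) = 12/19 + 86/285·s + 1/15·s². The extinction probability q is the smallest fixed point of f in [0, 1]. Setting s = f(s):
  1/15·s² + (86/285 − 1)·s + 12/19 = 0
  1/15·s² − (12/19 + 1/15)·s + 12/19 = 0
which factors as (s − 1)·(1/15·s − 12/19) = 0, giving roots s = 1 and s = (12/19)/(1/15) = 180/19. Since 180/19 ≥ 1, the smallest root in [0, 1] is s = 1.)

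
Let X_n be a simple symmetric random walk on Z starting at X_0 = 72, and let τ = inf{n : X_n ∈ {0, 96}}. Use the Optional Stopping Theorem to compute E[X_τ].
E[X_τ] = 72

X_n is a martingale and τ is a bounded-mean stopping time (indeed τ is finite a.s. with bounded expectation since the walk is in a bounded region). By the OST, E[X_τ] = E[X_0] = 72. Equivalently: E[X_τ] = 96 · P(hit 96 first) + 0 · P(hit 0 first) = 96 · (72/96) = 72.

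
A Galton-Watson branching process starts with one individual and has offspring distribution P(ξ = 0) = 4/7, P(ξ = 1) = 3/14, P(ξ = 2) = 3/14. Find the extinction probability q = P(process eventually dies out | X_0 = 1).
q = 1

Mean offspring μ = 0·4/7 + 1·3/14 + 2·3/14 = 9/14 ≤ 1. For μ ≤ 1 with offspring not concentrated at 1, the Galton-Watson process goes extinct almost surely, so q = 1.
(Algebraic check: The pgf is f(s) = 4/7 + 3/14·s + 3/14·s². The extinction probability q is the smallest fixed point of f in [0, 1]. Setting s = f(s):
  3/14·s² + (3/14 − 1)·s + 4/7 = 0
  3/14·s² − (4/7 + 3/14)·s + 4/7 = 0
which factors as (s − 1)·(3/14·s − 4/7) = 0, giving roots s = 1 and s = (4/7)/(3/14) = 8/3. Since 8/3 ≥ 1, the smallest root in [0, 1] is s = 1.)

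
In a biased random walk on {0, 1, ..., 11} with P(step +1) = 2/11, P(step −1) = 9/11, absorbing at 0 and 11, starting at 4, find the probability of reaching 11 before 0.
P(hit 11 before 0) = (1 − (9/2)^4) / (1 − (9/2)^11) = 119680/4483008223

Let u_k denote P(reach 11 before 0 | start at k). Boundary: u_0 = 0, u_11 = 1. Recurrence: u_k = 2/11·u_{k+1} + 9/11·u_{k-1} for 1 ≤ k ≤ 10. Try u_k = A + B·r^k with r = q/p = (9/11)/(2/11) = 9/2. Substitution satisfies the recurrence; boundary conditions give:
  u_k = (1 − r^k) / (1 − r^N) = (1 − (9/2)^4) / (1 − (9/2)^11) = 119680/4483008223.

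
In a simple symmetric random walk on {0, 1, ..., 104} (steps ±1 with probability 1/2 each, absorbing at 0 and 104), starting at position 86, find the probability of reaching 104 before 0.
P(hit 104 before 0) = 86/104 = 43/52

Let u_k = P(hit 104 before 0 | start at k). Then u_0 = 0, u_104 = 1, and u_k = u_{k-1}/2 + u_{k+1}/2 for 1 ≤ k ≤ 103. This harmonic recurrence is solved by u_k = k/104, giving u_86 = 86/104 = 43/52.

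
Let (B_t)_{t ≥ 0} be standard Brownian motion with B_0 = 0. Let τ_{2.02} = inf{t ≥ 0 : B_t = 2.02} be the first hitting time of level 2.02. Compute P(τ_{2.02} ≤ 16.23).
P(τ_{2.02} ≤ 16.23) = 2(1 − Φ(2.02/√16.23)) = 2(1 − Φ(0.5014)) ≈ 0.6161

By the reflection principle for standard BM, P(τ_b ≤ t) = 2 · P(B_t ≥ b). Since B_t ~ N(0, t), P(B_t ≥ 2.02) = 1 − Φ(2.02/√t) = 1 − Φ(2.02/√16.23) = 1 − Φ(0.5014) ≈ 0.30804. Doubling: P(τ_{2.02} ≤ 16.23) ≈ 2 · 0.30804 = 0.61608 ≈ 0.6161.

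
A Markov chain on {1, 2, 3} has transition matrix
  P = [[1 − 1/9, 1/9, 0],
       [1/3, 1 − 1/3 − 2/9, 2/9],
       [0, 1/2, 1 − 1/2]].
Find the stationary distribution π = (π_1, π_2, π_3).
π = (27/40, 9/40, 1/10)

This is a birth-death chain on three states, which satisfies detailed balance: π_1 · P_{12} = π_2 · P_{21} and π_2 · P_{23} = π_3 · P_{32}.
From π_1 · 1/9 = π_2 · 1/3: π_2/π_1 = (1/9)/(1/3) = 1/3.
From π_2 · 2/9 = π_3 · 1/2: π_3/π_2 = (2/9)/(1/2) = 4/9.
Take π_1 proportional to 1; then unnormalized π = (1, 1/3, 4/27). Normalize by dividing by the sum 40/27:
  π = (27/40, 9/40, 1/10).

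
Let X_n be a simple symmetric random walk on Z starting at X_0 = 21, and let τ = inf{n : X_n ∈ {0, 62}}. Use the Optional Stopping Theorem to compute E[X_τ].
E[X_τ] = 21

X_n is a martingale and τ is a bounded-mean stopping time (indeed τ is finite a.s. with bounded expectation since the walk is in a bounded region). By the OST, E[X_τ] = E[X_0] = 21. Equivalently: E[X_τ] = 62 · P(hit 62 first) + 0 · P(hit 0 first) = 62 · (21/62) = 21.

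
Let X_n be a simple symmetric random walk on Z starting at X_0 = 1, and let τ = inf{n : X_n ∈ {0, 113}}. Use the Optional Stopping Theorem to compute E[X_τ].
E[X_τ] = 1

X_n is a martingale and τ is a bounded-mean stopping time (indeed τ is finite a.s. with bounded expectation since the walk is in a bounded region). By the OST, E[X_τ] = E[X_0] = 1. Equivalently: E[X_τ] = 113 · P(hit 113 first) + 0 · P(hit 0 first) = 113 · (1/113) = 1.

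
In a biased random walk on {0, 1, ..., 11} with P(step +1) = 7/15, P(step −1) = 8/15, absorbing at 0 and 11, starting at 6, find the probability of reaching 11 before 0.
P(hit 11 before 0) = (1 − (8/7)^6) / (1 − (8/7)^11) = 2428527465/6612607849

Let u_k denote P(reach 11 before 0 | start at k). Boundary: u_0 = 0, u_11 = 1. Recurrence: u_k = 7/15·u_{k+1} + 8/15·u_{k-1} for 1 ≤ k ≤ 10. Try u_k = A + B·r^k with r = q/p = (8/15)/(7/15) = 8/7. Substitution satisfies the recurrence; boundary conditions give:
  u_k = (1 − r^k) / (1 − r^N) = (1 − (8/7)^6) / (1 − (8/7)^11) = 2428527465/6612607849.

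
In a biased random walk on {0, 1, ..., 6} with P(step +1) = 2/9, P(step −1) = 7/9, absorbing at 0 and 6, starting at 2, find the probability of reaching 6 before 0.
P(hit 6 before 0) = (1 − (7/2)^2) / (1 − (7/2)^6) = 16/2613

Let u_k denote P(reach 6 before 0 | start at k). Boundary: u_0 = 0, u_6 = 1. Recurrence: u_k = 2/9·u_{k+1} + 7/9·u_{k-1} for 1 ≤ k ≤ 5. Try u_k = A + B·r^k with r = q/p = (7/9)/(2/9) = 7/2. Substitution satisfies the recurrence; boundary conditions give:
  u_k = (1 − r^k) / (1 − r^N) = (1 − (7/2)^2) / (1 − (7/2)^6) = 16/2613.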